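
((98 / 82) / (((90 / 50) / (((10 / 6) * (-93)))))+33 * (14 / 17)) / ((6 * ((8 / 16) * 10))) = -2.52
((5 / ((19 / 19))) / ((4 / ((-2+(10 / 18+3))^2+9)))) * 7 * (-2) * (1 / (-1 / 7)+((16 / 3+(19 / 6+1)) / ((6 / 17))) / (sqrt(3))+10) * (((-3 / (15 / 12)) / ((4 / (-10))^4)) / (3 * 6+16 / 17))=9828125 / 3312+3174484375 * sqrt(3) / 357696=18339.05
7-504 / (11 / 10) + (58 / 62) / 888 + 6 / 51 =-2321953849 / 5147736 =-451.06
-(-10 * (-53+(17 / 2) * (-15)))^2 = -3258025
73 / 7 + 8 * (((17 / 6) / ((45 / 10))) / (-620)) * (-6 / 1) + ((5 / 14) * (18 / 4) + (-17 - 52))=-56.92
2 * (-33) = -66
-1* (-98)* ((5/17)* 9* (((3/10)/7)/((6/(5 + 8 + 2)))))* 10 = 4725/17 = 277.94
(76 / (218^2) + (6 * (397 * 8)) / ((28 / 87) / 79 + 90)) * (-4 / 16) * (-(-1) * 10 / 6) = -3890221886725 / 44097377028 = -88.22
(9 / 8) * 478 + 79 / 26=28121 / 52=540.79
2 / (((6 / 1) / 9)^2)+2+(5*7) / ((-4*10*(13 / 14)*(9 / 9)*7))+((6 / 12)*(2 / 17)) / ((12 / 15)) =1423 / 221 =6.44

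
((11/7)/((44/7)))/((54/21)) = 7/72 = 0.10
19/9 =2.11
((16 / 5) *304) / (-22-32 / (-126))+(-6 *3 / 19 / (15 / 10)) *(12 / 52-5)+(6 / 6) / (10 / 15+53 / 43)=-1707685293 / 41452775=-41.20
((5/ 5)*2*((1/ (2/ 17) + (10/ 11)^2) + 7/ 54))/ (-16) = -30893/ 26136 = -1.18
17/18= 0.94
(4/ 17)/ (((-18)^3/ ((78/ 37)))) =-13/ 152847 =-0.00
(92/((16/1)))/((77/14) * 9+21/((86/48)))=989/10530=0.09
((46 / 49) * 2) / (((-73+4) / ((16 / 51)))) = -64 / 7497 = -0.01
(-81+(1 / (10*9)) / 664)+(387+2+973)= 76552561 / 59760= 1281.00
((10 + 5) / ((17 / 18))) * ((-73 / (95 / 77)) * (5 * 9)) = -42288.02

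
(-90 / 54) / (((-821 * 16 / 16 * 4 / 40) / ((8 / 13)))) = 0.01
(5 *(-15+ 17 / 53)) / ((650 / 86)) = -9.71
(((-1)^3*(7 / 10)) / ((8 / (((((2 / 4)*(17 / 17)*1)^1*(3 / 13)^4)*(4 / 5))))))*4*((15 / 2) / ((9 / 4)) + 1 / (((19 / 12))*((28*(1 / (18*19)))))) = -3132 / 714025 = -0.00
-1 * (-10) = 10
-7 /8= -0.88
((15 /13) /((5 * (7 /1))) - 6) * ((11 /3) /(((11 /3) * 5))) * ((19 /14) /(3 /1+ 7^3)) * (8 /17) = -20634 /9367085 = -0.00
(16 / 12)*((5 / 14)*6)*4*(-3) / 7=-240 / 49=-4.90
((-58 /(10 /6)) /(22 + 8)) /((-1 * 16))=29 /400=0.07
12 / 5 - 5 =-2.60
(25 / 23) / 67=25 / 1541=0.02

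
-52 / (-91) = 4 / 7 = 0.57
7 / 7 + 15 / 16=31 / 16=1.94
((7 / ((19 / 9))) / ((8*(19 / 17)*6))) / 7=51 / 5776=0.01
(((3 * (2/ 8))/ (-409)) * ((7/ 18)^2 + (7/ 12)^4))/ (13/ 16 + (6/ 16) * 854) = -5537/ 3630585024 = -0.00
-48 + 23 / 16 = -46.56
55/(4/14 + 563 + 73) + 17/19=83033/84626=0.98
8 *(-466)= -3728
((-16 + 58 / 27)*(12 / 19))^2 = 2238016 / 29241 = 76.54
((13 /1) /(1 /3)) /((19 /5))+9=366 /19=19.26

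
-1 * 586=-586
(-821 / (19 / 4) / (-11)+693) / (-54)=-148121 / 11286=-13.12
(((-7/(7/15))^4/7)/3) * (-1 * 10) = -168750/7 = -24107.14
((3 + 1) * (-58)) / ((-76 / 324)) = 18792 / 19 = 989.05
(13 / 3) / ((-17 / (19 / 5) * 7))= -247 / 1785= -0.14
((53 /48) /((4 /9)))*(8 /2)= 159 /16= 9.94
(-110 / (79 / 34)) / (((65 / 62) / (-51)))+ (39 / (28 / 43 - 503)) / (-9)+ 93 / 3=155334207532 / 66552681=2334.00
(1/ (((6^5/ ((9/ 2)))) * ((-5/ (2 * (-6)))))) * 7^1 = 7/ 720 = 0.01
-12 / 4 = -3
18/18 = 1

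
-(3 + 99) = -102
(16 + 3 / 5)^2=6889 / 25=275.56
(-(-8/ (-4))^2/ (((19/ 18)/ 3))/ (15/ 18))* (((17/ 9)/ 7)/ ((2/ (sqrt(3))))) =-1224* sqrt(3)/ 665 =-3.19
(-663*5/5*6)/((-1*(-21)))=-1326/7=-189.43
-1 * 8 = -8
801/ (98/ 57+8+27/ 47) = 2145879/ 27577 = 77.81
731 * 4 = 2924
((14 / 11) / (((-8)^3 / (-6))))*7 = 147 / 1408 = 0.10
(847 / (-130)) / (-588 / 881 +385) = -106601 / 6288230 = -0.02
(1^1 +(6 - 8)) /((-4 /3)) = 3 /4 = 0.75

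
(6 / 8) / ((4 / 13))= 39 / 16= 2.44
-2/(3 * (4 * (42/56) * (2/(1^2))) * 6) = -1/54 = -0.02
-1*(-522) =522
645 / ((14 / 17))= 10965 / 14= 783.21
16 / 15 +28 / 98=142 / 105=1.35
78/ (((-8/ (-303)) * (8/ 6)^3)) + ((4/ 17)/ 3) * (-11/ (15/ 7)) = 244001287/ 195840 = 1245.92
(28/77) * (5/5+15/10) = 10/11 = 0.91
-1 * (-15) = 15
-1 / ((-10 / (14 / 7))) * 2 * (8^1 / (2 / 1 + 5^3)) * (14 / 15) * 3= 224 / 3175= 0.07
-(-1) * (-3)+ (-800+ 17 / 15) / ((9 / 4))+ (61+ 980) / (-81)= -50072 / 135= -370.90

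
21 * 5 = 105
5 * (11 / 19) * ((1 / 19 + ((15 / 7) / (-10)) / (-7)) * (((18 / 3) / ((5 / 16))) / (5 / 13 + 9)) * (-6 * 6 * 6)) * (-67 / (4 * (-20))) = -96231564 / 1079029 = -89.18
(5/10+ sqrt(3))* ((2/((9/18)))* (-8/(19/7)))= -224* sqrt(3)/19 - 112/19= -26.31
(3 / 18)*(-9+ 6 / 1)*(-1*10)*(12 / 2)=30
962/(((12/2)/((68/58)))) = 187.98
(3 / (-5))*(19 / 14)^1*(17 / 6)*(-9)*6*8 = 34884 / 35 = 996.69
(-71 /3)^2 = 5041 /9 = 560.11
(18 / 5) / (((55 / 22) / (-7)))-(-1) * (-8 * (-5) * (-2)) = -2252 / 25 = -90.08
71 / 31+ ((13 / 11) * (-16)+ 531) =175404 / 341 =514.38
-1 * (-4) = 4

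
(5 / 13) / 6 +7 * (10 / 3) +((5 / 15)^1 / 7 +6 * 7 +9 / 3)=68.45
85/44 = 1.93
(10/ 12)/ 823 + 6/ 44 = 3731/ 27159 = 0.14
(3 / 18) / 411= 1 / 2466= 0.00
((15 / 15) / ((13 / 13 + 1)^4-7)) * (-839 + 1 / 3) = -2516 / 27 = -93.19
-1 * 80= -80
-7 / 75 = -0.09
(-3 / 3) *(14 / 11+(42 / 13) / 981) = -59668 / 46761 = -1.28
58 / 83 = 0.70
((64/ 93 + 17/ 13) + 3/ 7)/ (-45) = -20518/ 380835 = -0.05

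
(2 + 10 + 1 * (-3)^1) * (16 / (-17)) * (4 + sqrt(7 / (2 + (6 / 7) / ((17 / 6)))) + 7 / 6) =-744 / 17 -504 * sqrt(4658) / 2329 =-58.53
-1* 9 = -9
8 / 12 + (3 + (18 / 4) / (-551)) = 12095 / 3306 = 3.66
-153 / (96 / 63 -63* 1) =3213 / 1291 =2.49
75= 75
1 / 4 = 0.25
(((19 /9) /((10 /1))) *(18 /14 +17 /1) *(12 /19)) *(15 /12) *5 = 320 /21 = 15.24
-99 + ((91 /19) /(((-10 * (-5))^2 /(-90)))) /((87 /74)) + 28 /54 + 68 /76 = -181747477 /1859625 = -97.73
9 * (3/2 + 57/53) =23.18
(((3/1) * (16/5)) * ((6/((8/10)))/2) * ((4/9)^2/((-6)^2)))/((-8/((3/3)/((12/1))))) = -1/486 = -0.00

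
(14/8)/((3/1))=7/12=0.58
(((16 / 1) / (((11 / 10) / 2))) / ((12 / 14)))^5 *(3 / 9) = 1762341683200000 / 117406179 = 15010638.27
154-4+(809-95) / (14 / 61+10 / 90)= 24708 / 11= 2246.18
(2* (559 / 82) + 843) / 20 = 17561 / 410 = 42.83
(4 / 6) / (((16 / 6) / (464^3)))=24974336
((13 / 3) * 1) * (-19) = -247 / 3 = -82.33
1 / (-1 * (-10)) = 1 / 10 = 0.10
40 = 40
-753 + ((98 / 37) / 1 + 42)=-26209 / 37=-708.35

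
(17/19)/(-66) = -17/1254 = -0.01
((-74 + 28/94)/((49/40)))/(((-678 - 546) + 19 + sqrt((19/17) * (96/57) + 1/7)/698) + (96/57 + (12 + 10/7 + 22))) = 34914071680 * sqrt(28679)/65744701388285497949 + 3386911031012366080/65744701388285497949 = 0.05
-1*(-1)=1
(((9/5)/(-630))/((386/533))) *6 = -1599/67550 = -0.02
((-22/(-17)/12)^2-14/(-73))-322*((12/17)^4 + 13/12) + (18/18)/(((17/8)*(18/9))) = -94017382613/219493188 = -428.34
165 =165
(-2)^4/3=16/3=5.33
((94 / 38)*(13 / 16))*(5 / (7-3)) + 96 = 119791 / 1216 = 98.51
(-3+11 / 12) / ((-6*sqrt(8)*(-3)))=-25*sqrt(2) / 864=-0.04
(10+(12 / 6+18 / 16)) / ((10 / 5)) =105 / 16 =6.56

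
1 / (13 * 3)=1 / 39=0.03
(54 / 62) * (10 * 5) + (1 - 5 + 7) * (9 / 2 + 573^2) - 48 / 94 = 985043.54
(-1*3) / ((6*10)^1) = -1 / 20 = -0.05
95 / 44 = 2.16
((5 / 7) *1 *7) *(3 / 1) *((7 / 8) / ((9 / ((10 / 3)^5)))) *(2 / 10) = 87500 / 729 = 120.03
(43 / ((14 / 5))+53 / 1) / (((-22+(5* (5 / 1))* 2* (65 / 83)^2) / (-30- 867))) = -5913717381 / 835688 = -7076.47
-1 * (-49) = 49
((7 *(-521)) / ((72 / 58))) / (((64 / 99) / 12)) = -3490179 / 64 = -54534.05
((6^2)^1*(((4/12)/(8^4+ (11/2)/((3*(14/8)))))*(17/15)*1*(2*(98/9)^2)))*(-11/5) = -50286544/29037825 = -1.73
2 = 2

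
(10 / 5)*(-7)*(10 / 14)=-10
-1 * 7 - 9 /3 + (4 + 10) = 4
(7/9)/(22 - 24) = -7/18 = -0.39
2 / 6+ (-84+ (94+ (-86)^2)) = 22219 / 3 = 7406.33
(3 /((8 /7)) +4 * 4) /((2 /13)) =1937 /16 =121.06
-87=-87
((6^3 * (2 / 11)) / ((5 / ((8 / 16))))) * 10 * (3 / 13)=1296 / 143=9.06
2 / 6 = 1 / 3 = 0.33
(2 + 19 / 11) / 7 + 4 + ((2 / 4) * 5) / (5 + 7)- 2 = 5065 / 1848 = 2.74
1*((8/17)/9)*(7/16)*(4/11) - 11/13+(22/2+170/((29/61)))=233333032/634491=367.75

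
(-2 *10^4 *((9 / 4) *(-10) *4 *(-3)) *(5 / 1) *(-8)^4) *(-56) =6193152000000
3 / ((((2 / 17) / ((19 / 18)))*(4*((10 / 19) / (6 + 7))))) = 79781 / 480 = 166.21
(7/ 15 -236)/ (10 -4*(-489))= -3533/ 29490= -0.12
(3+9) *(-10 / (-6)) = 20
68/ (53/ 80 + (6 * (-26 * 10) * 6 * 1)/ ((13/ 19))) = -0.00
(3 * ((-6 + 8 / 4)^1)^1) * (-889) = 10668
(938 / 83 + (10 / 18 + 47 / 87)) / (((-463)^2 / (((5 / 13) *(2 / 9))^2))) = 26855600 / 63570013731783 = 0.00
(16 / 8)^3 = 8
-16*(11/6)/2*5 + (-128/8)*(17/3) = -164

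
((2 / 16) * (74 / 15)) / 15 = 37 / 900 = 0.04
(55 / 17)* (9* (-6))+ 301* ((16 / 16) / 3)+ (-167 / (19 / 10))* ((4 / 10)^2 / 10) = -1835743 / 24225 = -75.78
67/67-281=-280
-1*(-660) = 660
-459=-459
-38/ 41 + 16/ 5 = 466/ 205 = 2.27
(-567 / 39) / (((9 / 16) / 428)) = -143808 / 13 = -11062.15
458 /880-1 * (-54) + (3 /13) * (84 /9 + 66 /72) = 325387 /5720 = 56.89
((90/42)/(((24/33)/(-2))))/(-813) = 55/7588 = 0.01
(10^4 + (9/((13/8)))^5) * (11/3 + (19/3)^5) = 13989662105987680/90224199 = 155054433.97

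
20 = 20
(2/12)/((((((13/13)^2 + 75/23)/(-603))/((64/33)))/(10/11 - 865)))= 234355280/5929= 39526.95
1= 1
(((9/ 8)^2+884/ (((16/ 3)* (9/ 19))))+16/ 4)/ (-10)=-13639/ 384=-35.52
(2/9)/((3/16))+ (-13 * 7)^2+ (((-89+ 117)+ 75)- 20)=225860/27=8365.19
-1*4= -4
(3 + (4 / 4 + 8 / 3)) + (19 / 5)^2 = 1583 / 75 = 21.11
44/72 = 11/18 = 0.61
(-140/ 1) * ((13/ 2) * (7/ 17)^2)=-44590/ 289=-154.29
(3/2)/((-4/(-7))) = 21/8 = 2.62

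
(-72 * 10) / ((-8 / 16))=1440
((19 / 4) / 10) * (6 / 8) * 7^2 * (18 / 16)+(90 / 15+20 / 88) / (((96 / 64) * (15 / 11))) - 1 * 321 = -687323 / 2304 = -298.32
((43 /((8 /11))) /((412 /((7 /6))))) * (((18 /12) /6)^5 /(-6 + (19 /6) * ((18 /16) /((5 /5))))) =-3311 /49360896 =-0.00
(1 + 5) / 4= 3 / 2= 1.50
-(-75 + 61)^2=-196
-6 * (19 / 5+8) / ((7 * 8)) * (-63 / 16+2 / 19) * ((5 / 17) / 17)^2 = 1031025 / 710930752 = 0.00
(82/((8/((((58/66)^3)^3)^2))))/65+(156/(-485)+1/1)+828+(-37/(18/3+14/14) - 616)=78871415412095243395817962940058143/380271729630691957154115616456860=207.41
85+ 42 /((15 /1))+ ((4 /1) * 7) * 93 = 13459 /5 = 2691.80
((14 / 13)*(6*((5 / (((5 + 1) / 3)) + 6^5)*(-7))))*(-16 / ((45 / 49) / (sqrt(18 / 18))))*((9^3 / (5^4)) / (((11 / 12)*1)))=3485423136384 / 446875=7799548.28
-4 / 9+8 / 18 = 0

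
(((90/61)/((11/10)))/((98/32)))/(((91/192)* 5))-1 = -2439029/2991989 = -0.82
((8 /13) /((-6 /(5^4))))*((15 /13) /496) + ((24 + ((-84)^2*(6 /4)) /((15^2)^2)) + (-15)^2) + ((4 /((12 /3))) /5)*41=10108386377 /39292500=257.26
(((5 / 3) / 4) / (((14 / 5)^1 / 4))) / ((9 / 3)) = 25 / 126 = 0.20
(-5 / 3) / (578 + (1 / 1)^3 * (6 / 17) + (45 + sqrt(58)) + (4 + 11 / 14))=-177901430 / 67038202971 + 283220 * sqrt(58) / 67038202971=-0.00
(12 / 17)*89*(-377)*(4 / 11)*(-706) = 1137044064 / 187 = 6080449.54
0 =0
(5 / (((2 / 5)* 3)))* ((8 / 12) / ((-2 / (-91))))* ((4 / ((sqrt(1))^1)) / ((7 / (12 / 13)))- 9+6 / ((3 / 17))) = 58075 / 18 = 3226.39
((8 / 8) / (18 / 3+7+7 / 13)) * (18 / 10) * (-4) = -117 / 220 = -0.53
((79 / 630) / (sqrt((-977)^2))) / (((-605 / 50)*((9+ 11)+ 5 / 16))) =-1264 / 2420493075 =-0.00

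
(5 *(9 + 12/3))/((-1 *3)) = -65/3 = -21.67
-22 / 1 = -22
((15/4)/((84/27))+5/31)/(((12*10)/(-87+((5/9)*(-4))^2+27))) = -1058135/1687392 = -0.63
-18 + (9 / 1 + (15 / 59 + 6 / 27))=-4526 / 531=-8.52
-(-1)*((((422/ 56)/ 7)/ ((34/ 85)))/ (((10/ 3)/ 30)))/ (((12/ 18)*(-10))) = -5697/ 1568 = -3.63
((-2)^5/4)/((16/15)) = -15/2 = -7.50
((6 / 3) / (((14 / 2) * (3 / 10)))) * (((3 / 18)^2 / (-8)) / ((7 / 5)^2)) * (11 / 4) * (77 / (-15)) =3025 / 127008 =0.02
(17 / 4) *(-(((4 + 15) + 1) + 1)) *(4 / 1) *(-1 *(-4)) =-1428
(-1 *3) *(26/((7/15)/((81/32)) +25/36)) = -379080/4271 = -88.76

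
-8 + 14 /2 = -1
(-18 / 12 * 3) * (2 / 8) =-9 / 8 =-1.12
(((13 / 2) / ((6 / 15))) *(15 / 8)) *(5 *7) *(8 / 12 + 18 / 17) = 125125 / 68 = 1840.07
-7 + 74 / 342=-1160 / 171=-6.78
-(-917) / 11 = 917 / 11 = 83.36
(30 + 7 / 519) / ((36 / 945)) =545195 / 692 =787.85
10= 10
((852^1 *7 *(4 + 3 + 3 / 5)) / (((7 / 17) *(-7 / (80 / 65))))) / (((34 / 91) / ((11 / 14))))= -1424544 / 35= -40701.26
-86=-86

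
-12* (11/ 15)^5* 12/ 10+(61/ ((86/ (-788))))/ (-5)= 108.73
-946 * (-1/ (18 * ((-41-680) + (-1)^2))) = -473/ 6480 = -0.07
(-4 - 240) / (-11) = 22.18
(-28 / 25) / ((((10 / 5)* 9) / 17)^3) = -34391 / 36450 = -0.94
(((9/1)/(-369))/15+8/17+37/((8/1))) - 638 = -52936261/83640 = -632.91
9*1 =9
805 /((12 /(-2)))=-134.17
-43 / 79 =-0.54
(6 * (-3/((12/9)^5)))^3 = -77.94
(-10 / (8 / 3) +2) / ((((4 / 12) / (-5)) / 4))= 105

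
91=91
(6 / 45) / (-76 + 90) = 1 / 105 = 0.01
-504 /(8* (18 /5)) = -35 /2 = -17.50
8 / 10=4 / 5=0.80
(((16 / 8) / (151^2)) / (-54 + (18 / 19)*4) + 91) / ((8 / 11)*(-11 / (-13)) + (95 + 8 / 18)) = 0.95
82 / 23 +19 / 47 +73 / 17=151860 / 18377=8.26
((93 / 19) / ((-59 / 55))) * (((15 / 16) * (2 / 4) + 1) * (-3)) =721215 / 35872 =20.11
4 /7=0.57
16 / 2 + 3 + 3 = 14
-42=-42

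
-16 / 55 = -0.29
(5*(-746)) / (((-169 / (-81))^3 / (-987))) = 1956505355910 / 4826809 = 405341.37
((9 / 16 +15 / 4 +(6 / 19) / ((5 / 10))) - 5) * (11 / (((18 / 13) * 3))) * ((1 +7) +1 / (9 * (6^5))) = -71634277 / 60466176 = -1.18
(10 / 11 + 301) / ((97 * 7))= 3321 / 7469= 0.44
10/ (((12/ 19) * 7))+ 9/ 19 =2183/ 798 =2.74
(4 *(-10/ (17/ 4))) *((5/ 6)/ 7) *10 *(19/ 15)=-15200/ 1071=-14.19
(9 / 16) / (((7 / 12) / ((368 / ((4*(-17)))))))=-621 / 119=-5.22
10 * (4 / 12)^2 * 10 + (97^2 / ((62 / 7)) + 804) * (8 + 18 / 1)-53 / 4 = 54150361 / 1116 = 48521.83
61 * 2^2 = 244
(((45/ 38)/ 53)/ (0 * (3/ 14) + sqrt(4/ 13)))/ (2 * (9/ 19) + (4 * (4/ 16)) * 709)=0.00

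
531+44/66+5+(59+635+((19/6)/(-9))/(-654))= 43462243/35316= 1230.67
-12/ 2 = -6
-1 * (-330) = 330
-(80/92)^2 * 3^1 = -1200/529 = -2.27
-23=-23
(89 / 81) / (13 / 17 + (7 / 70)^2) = 151300 / 106677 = 1.42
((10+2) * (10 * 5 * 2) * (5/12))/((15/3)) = 100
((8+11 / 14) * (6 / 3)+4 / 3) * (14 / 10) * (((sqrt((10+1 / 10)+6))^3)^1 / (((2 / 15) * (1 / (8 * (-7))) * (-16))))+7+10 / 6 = 26 / 3+447419 * sqrt(1610) / 400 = 44890.17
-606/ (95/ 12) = -7272/ 95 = -76.55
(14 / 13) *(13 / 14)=1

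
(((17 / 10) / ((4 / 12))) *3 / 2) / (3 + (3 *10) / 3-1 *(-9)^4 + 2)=-51 / 43640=-0.00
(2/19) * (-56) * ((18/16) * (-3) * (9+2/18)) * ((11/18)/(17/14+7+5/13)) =1149148/89205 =12.88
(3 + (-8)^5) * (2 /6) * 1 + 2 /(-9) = -98297 /9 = -10921.89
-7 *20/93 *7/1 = -980/93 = -10.54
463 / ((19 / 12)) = 5556 / 19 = 292.42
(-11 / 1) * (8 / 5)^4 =-45056 / 625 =-72.09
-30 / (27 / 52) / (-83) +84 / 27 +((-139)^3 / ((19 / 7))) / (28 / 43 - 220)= 67151449205 / 14874264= 4514.61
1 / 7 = 0.14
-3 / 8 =-0.38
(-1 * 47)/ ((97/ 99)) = -4653/ 97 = -47.97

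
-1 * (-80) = 80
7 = 7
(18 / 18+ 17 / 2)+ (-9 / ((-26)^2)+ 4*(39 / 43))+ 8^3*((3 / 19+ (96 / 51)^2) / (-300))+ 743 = 8975778321283 / 11970929100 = 749.80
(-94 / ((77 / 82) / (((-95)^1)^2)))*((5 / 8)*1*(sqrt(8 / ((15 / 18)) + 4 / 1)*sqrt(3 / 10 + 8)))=-17391175*sqrt(2822) / 154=-5999108.40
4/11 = 0.36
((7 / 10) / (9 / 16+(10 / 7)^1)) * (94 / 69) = 36848 / 76935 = 0.48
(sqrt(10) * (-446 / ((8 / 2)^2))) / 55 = -223 * sqrt(10) / 440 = -1.60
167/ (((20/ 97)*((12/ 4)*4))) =16199/ 240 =67.50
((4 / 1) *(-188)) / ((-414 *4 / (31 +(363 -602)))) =-19552 / 207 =-94.45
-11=-11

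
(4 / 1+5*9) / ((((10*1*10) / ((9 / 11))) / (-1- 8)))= -3969 / 1100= -3.61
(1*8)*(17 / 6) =68 / 3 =22.67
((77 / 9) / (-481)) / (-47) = 77 / 203463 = 0.00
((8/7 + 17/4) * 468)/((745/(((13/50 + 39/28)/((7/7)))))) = 20440719/3650500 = 5.60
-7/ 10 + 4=3.30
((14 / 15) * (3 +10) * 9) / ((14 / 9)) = 351 / 5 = 70.20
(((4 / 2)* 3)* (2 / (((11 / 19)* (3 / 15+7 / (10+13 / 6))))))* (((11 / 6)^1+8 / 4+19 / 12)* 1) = 450775 / 3113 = 144.80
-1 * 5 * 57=-285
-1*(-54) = 54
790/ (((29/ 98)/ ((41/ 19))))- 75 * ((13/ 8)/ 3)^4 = 350649910465/ 60936192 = 5754.38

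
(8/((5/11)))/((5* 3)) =88/75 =1.17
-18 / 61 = -0.30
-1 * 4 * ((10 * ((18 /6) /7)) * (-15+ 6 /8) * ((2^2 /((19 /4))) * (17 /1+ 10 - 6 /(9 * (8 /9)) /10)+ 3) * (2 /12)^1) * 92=673164 /7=96166.29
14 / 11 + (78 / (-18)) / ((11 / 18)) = -64 / 11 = -5.82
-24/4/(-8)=3/4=0.75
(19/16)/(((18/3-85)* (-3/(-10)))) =-95/1896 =-0.05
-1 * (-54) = 54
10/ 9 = 1.11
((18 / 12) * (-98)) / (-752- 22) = 49 / 258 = 0.19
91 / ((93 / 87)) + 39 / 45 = 39988 / 465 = 86.00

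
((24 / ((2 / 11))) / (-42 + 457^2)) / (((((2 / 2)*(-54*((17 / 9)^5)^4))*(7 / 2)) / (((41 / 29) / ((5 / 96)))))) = -233945903873479461941376 / 861369566837777570820387766507105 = -0.00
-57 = -57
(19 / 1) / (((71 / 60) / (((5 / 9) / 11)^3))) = 47500 / 22963743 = 0.00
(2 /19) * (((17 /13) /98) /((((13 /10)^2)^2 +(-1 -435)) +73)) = -170000 /43588216217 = -0.00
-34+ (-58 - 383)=-475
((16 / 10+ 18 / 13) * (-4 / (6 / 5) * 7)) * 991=-2691556 / 39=-69014.26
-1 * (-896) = 896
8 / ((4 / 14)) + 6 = 34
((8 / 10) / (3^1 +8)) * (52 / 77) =208 / 4235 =0.05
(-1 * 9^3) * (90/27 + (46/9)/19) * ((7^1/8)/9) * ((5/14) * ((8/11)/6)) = -210/19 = -11.05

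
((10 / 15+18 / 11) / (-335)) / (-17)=76 / 187935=0.00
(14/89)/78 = 7/3471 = 0.00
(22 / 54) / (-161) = -11 / 4347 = -0.00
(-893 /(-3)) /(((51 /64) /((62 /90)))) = 1771712 /6885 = 257.33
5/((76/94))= 235/38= 6.18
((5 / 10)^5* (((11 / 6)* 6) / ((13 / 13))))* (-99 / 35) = -1089 / 1120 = -0.97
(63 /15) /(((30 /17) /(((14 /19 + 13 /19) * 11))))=35343 /950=37.20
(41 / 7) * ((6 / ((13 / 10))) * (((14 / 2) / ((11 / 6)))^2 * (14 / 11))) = 8678880 / 17303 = 501.58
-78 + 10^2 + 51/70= 1591/70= 22.73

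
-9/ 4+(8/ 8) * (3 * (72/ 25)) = 639/ 100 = 6.39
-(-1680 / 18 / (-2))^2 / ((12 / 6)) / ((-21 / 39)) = 18200 / 9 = 2022.22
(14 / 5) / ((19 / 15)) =42 / 19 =2.21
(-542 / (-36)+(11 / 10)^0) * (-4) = -64.22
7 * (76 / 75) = 532 / 75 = 7.09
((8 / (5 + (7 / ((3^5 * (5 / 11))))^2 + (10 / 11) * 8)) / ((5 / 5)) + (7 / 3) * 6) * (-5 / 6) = -3651107645 / 299033391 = -12.21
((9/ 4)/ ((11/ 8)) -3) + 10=95/ 11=8.64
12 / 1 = 12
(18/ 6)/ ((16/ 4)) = 3/ 4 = 0.75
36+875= 911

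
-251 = -251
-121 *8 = -968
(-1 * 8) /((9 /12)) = -10.67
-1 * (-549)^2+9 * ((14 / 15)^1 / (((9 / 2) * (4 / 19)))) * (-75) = -302066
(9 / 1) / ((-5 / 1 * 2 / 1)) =-9 / 10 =-0.90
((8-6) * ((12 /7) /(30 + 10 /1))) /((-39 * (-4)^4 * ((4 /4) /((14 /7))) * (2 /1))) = -1 /116480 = -0.00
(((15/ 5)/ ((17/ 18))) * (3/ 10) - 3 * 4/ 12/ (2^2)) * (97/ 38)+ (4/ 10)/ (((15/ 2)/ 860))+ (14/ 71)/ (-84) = 131154751/ 2751960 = 47.66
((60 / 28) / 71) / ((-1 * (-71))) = 15 / 35287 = 0.00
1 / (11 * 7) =1 / 77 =0.01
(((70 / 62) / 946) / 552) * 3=35 / 5395984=0.00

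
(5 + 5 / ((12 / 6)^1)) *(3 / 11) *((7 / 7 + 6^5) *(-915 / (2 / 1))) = -29110725 / 4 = -7277681.25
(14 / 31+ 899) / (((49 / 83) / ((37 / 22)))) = 85628693 / 33418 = 2562.35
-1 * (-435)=435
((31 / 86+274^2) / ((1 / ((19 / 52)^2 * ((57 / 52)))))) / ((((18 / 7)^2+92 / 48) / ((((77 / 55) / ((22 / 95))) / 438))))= 66602125367631 / 3745860609920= 17.78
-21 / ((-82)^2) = -21 / 6724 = -0.00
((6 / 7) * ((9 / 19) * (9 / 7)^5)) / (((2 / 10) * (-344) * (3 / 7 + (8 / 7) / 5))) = -39858075 / 1263281348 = -0.03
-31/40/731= -31/29240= -0.00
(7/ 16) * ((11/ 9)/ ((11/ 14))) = 49/ 72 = 0.68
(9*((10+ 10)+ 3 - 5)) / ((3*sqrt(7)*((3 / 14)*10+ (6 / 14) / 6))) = 9.22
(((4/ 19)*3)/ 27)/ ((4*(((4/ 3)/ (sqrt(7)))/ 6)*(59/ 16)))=8*sqrt(7)/ 1121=0.02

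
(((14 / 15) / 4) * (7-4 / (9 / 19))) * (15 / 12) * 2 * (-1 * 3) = 91 / 36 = 2.53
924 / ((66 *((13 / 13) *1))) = 14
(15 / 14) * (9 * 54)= 3645 / 7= 520.71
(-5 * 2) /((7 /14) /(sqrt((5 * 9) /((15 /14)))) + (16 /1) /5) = -134400 /42983 + 500 * sqrt(42) /42983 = -3.05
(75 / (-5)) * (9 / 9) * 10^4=-150000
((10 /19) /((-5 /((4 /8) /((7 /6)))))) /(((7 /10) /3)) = -180 /931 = -0.19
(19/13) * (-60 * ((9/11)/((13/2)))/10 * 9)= -18468/1859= -9.93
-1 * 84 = -84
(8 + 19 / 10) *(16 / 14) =396 / 35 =11.31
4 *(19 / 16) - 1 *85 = -80.25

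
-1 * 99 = -99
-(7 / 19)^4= -2401 / 130321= -0.02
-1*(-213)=213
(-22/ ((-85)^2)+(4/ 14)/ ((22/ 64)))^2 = 212250018436/ 309497505625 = 0.69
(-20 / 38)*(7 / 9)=-70 / 171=-0.41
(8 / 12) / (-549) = -2 / 1647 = -0.00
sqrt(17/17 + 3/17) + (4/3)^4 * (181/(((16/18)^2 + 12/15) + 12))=2 * sqrt(85)/17 + 1810/43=43.18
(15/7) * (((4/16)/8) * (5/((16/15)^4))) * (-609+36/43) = -157.30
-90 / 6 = -15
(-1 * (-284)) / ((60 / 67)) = 4757 / 15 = 317.13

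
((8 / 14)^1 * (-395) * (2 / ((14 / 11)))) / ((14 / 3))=-26070 / 343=-76.01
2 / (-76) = -1 / 38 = -0.03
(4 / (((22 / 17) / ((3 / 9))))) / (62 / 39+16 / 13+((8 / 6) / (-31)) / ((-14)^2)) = 671398 / 1837847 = 0.37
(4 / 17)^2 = 16 / 289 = 0.06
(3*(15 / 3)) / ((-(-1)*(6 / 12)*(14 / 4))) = 60 / 7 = 8.57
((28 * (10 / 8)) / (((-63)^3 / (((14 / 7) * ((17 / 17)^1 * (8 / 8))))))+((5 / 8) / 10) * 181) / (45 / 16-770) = -6465341 / 438475275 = -0.01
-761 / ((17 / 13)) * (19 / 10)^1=-187967 / 170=-1105.69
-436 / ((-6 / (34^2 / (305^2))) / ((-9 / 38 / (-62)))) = 0.00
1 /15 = 0.07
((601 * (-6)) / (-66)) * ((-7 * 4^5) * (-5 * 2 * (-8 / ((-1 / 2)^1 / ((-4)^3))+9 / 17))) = -749543352320 / 187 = -4008253220.96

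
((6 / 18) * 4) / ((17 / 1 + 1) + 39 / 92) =368 / 5085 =0.07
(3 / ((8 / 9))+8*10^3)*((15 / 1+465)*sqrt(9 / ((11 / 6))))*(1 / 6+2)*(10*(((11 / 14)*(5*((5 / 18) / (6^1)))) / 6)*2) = 520219375*sqrt(66) / 378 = 11180640.69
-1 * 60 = -60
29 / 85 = 0.34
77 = 77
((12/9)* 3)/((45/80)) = 64/9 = 7.11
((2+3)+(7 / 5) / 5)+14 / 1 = 482 / 25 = 19.28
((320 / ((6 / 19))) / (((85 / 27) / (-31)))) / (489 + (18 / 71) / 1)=-4014624 / 196843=-20.40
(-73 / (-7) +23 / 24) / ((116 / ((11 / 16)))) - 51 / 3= -5279693 / 311808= -16.93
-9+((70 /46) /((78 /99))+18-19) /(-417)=-2244851 /249366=-9.00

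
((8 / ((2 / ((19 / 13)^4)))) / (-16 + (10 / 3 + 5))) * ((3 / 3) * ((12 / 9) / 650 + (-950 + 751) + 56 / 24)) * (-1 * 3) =-299865493296 / 213493475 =-1404.57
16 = 16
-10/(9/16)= -160/9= -17.78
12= 12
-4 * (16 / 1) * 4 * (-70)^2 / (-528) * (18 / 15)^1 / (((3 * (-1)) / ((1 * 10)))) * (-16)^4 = -20552089600 / 33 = -622790593.94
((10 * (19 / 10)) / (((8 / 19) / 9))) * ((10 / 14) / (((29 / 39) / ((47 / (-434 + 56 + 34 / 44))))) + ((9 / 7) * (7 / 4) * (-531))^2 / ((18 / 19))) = 263910477154990203 / 431282432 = 611920304.59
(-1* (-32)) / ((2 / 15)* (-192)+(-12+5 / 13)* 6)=-1040 / 3097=-0.34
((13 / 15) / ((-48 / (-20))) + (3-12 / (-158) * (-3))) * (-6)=-8911 / 474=-18.80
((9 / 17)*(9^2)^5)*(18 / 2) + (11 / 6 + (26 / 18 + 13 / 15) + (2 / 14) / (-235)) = 8362738577288293 / 503370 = 16613502150.09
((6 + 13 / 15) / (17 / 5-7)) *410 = -21115 / 27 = -782.04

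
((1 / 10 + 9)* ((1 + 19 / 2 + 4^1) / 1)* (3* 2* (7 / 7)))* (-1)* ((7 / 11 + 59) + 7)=-5803161 / 110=-52756.01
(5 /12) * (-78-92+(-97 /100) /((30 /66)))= -28689 /400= -71.72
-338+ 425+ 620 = 707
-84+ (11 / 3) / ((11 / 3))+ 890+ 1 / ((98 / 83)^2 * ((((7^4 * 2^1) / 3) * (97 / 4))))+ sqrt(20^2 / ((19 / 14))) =20 * sqrt(266) / 19+ 902525735625 / 1118371394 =824.17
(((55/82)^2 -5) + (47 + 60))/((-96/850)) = -292771025/322752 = -907.11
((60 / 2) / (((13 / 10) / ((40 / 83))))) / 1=12000 / 1079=11.12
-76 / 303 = -0.25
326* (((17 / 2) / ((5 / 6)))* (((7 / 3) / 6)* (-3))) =-19397 / 5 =-3879.40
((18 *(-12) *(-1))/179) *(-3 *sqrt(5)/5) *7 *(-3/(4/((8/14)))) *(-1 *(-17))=33048 *sqrt(5)/895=82.57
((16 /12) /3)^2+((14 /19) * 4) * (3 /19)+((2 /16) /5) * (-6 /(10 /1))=3789077 /5848200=0.65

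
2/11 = 0.18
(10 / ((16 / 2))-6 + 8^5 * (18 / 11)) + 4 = 53619.61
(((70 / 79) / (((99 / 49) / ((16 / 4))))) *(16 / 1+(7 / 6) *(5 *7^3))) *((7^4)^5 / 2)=141153821575382162837.93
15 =15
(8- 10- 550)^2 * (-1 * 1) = -304704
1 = 1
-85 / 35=-17 / 7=-2.43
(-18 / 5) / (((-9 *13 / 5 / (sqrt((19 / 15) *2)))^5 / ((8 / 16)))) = 7220 *sqrt(570) / 65773441071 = 0.00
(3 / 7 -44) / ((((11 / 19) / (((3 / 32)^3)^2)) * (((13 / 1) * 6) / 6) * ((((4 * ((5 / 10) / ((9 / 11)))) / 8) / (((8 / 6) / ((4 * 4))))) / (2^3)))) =-12673665 / 1477871403008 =-0.00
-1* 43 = -43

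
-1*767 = -767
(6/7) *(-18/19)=-108/133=-0.81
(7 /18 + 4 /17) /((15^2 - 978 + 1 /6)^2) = 382 /346855913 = 0.00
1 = 1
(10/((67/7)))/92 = 35/3082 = 0.01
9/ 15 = 3/ 5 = 0.60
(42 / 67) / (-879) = -14 / 19631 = -0.00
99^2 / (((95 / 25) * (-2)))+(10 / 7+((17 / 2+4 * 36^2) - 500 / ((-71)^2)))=2617598775 / 670453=3904.22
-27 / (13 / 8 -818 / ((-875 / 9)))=-189000 / 70271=-2.69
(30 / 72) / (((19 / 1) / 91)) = 455 / 228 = 2.00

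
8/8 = 1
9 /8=1.12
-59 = -59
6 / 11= 0.55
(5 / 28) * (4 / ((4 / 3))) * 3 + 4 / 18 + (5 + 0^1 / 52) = 1721 / 252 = 6.83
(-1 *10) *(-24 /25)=48 /5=9.60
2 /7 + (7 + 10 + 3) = 142 /7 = 20.29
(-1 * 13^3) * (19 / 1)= -41743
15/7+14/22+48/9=1874/231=8.11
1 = 1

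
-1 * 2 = -2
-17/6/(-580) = 17/3480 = 0.00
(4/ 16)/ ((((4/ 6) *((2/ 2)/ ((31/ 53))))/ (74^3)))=4710729/ 53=88881.68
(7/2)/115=0.03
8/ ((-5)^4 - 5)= 0.01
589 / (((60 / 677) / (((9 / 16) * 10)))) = 1196259 / 32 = 37383.09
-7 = -7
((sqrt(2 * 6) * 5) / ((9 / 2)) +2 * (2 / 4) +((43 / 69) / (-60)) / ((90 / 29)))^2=23.48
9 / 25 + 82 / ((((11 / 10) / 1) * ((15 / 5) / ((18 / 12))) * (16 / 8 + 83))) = 3733 / 4675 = 0.80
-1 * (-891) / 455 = 891 / 455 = 1.96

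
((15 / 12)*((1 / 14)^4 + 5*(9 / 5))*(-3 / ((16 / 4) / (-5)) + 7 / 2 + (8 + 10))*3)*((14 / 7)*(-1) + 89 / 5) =8276098065 / 614656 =13464.60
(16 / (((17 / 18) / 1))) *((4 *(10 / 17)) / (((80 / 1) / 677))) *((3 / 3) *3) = 292464 / 289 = 1011.99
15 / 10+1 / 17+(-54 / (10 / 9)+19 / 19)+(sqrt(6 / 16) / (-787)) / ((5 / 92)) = -7827 / 170-23* sqrt(6) / 3935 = -46.06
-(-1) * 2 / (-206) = -1 / 103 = -0.01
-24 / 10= -12 / 5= -2.40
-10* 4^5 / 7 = -10240 / 7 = -1462.86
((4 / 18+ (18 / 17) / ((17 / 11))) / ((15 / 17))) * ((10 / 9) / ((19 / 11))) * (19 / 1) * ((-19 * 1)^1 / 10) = -98648 / 4131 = -23.88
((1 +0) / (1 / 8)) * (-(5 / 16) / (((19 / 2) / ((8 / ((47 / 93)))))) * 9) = -33480 / 893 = -37.49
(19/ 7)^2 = 361/ 49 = 7.37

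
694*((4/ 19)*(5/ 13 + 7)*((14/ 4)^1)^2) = 3264576/ 247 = 13216.91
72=72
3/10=0.30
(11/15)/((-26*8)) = -11/3120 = -0.00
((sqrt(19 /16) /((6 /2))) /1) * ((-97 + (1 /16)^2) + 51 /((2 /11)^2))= 123371 * sqrt(19) /1024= 525.16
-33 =-33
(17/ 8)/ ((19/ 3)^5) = 4131/ 19808792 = 0.00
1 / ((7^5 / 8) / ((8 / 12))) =0.00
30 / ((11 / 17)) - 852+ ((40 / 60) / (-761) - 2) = -20282194 / 25113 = -807.64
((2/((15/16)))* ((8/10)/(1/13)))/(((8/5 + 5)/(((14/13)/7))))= 256/495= 0.52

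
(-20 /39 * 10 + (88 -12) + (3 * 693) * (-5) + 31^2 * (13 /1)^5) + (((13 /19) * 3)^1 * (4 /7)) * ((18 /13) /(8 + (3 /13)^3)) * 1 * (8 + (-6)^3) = 32578453812433670 /91306761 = 356802206.71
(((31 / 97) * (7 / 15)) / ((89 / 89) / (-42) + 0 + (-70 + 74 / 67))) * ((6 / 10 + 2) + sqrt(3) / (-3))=-2646098 / 470302075 + 203546 * sqrt(3) / 282181245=-0.00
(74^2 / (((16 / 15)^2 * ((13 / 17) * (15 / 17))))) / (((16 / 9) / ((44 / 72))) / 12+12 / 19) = 3721003605 / 455936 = 8161.24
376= 376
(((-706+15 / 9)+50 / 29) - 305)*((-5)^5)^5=26125311851501464843750 / 87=300290940821855917744.25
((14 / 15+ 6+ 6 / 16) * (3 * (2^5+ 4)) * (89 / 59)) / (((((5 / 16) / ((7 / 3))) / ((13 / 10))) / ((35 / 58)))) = 298318566 / 42775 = 6974.13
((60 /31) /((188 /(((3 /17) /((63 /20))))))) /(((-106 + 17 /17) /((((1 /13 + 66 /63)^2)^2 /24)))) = -44414370005 /121346609518020978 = -0.00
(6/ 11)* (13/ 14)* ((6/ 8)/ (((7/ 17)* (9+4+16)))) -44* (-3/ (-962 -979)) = -1464173/ 40453028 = -0.04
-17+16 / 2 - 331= -340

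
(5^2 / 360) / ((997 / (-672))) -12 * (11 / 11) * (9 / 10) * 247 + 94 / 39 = -518161964 / 194415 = -2665.24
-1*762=-762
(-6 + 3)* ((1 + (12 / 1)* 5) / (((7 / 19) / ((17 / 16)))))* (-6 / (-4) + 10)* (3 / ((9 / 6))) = -1359507 / 112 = -12138.46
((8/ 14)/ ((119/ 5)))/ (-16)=-5/ 3332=-0.00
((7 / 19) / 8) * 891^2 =5557167 / 152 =36560.31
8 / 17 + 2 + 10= 212 / 17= 12.47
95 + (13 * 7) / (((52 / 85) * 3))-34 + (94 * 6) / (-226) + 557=901859 / 1356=665.09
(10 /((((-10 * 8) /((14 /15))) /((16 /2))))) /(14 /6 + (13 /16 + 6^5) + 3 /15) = -224 /1867043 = -0.00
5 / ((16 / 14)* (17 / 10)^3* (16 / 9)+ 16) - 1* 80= -16329265 / 204608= -79.81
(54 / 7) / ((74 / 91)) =351 / 37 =9.49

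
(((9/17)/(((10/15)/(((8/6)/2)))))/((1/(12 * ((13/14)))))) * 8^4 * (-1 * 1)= -2875392/119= -24162.96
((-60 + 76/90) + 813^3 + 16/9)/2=24181548283/90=268683869.81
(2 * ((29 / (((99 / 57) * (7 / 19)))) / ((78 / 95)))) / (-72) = -994555 / 648648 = -1.53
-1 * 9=-9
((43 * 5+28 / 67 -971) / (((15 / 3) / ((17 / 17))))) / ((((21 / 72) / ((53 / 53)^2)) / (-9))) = 1562112 / 335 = 4663.02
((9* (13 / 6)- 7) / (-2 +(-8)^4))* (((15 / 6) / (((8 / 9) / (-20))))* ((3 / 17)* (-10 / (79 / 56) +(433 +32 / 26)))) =-7402640625 / 571817168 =-12.95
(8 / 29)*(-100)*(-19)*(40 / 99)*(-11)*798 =-161728000 / 87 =-1858942.53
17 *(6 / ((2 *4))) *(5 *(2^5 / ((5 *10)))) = 204 / 5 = 40.80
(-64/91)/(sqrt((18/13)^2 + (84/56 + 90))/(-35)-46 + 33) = 151424/2797715-64 * sqrt(2526)/2797715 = 0.05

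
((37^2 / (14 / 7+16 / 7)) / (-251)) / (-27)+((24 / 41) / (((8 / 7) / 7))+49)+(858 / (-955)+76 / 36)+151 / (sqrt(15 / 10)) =85728024907 / 1592120610+151 * sqrt(6) / 3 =177.14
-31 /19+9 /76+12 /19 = -67 /76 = -0.88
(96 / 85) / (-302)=-48 / 12835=-0.00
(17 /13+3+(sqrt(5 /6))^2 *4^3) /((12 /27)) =1686 /13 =129.69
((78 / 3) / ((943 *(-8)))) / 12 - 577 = -26117341 / 45264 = -577.00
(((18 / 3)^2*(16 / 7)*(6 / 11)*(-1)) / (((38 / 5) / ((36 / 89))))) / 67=-311040 / 8723869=-0.04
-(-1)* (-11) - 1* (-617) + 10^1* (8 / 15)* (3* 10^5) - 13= 1600593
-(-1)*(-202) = -202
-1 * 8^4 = -4096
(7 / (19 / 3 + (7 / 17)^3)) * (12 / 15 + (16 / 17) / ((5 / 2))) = 30345 / 23594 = 1.29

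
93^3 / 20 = 804357 / 20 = 40217.85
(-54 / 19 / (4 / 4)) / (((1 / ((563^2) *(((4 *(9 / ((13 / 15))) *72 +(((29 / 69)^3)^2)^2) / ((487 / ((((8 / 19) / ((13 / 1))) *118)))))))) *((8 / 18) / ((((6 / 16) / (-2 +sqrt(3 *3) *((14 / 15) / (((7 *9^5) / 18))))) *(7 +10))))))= 6478069246149400112040718445564543595 / 42716971949738712777840744458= 151650946.93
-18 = -18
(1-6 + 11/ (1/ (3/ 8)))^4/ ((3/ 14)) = 16807/ 6144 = 2.74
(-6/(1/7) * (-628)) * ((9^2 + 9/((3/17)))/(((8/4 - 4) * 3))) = -580272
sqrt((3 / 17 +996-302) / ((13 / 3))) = sqrt(7824063) / 221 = 12.66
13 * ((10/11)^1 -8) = -1014/11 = -92.18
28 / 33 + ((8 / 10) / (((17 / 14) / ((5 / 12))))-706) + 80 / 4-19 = -131625 / 187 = -703.88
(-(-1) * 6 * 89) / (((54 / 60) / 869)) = 1546820 / 3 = 515606.67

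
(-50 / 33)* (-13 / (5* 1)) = 130 / 33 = 3.94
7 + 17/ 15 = 122/ 15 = 8.13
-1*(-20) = 20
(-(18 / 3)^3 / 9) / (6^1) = -4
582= 582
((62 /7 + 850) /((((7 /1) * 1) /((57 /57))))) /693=668 /3773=0.18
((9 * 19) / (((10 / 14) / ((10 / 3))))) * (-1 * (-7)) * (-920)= -5139120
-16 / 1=-16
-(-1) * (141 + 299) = 440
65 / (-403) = -0.16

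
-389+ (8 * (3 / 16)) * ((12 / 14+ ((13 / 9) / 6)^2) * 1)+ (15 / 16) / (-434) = -654082937 / 1687392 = -387.63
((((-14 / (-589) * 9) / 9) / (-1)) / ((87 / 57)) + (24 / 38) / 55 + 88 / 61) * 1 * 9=741939102 / 57306755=12.95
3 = 3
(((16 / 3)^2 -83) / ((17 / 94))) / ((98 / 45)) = -115385 / 833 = -138.52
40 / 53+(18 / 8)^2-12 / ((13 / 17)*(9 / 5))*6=-512511 / 11024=-46.49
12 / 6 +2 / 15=32 / 15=2.13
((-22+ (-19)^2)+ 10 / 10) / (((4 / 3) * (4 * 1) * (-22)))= -255 / 88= -2.90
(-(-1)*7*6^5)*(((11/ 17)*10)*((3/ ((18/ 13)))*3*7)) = 272432160/ 17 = 16025421.18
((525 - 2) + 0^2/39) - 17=506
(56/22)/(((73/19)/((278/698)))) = 73948/280247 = 0.26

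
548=548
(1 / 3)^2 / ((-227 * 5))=-1 / 10215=-0.00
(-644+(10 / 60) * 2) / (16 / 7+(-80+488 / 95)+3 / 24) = 10272920 / 1156341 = 8.88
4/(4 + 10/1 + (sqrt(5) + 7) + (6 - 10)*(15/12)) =64/251 - 4*sqrt(5)/251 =0.22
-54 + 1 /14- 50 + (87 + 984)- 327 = 8961 /14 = 640.07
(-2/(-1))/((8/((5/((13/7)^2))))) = 245/676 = 0.36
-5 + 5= 0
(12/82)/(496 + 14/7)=0.00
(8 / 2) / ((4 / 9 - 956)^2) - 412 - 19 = -7969189919 / 18490000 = -431.00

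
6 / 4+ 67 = 137 / 2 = 68.50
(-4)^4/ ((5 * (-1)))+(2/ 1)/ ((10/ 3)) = -50.60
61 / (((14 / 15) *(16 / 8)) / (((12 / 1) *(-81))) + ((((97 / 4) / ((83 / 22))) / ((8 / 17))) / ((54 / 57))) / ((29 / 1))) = 17125901280 / 139040437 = 123.17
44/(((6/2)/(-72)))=-1056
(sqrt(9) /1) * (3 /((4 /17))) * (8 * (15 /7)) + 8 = 4646 /7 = 663.71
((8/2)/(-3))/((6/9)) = -2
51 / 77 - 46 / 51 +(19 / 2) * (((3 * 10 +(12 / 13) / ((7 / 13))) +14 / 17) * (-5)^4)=758669059 / 3927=193193.04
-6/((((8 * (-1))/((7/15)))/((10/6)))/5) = 35/12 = 2.92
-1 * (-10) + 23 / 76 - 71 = -60.70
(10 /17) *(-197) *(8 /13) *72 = -1134720 /221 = -5134.48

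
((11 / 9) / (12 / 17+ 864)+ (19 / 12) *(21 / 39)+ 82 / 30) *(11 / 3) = 16966994 / 1289925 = 13.15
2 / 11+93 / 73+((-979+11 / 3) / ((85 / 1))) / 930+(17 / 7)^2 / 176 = 110254055399 / 74649128400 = 1.48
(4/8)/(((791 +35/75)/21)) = 45/3392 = 0.01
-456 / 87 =-152 / 29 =-5.24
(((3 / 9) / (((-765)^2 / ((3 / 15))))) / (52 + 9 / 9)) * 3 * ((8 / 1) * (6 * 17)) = 16 / 3040875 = 0.00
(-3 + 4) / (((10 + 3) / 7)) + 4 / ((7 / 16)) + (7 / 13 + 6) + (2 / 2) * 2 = 1658 / 91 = 18.22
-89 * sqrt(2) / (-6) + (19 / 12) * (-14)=-133 / 6 + 89 * sqrt(2) / 6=-1.19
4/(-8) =-1/2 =-0.50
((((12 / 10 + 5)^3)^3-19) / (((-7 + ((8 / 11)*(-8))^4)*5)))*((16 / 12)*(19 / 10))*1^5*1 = 14709874659968939968 / 2442587255859375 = 6022.25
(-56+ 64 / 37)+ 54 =-10 / 37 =-0.27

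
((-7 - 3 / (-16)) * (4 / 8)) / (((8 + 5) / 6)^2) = -981 / 1352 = -0.73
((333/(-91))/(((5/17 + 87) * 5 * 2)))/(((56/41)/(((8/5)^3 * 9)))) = -16711272/147704375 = -0.11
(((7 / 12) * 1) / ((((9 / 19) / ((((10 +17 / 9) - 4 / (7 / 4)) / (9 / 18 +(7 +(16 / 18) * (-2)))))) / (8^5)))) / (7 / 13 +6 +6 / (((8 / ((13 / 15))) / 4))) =556441600 / 75087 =7410.63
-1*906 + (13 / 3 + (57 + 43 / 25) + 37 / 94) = -5939999 / 7050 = -842.55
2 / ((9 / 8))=16 / 9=1.78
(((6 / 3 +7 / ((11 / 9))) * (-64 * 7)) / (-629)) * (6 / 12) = 1120 / 407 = 2.75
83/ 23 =3.61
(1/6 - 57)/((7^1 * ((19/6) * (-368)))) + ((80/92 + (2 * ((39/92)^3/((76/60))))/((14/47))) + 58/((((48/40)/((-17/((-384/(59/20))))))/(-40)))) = -117075565543/466044768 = -251.21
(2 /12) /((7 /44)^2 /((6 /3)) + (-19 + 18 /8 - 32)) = -1936 /566133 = -0.00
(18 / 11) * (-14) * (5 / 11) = -1260 / 121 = -10.41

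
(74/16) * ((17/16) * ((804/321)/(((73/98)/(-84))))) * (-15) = 650477205/31244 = 20819.27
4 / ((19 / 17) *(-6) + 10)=17 / 14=1.21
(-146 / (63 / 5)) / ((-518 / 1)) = 365 / 16317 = 0.02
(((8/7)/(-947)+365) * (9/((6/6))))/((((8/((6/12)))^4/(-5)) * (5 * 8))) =-21776193/3475505152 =-0.01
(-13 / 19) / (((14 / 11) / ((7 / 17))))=-0.22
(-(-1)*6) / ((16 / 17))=51 / 8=6.38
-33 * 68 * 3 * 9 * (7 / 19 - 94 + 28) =75553236 / 19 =3976486.11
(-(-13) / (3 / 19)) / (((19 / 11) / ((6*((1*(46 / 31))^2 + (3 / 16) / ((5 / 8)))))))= 715.54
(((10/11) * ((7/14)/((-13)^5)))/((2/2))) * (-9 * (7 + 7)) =630/4084223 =0.00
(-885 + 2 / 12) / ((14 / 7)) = -5309 / 12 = -442.42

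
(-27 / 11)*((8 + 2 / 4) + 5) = -729 / 22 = -33.14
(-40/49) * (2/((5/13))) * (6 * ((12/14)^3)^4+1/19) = -54494850489040/12886238384131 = -4.23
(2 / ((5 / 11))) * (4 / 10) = 44 / 25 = 1.76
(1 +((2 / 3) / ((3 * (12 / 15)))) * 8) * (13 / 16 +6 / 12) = 203 / 48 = 4.23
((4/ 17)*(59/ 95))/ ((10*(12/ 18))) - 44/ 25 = -2807/ 1615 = -1.74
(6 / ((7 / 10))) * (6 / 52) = 90 / 91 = 0.99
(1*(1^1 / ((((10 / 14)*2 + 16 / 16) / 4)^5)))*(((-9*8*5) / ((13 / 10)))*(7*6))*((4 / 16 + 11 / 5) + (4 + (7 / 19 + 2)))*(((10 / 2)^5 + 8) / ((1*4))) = -26268993393592320 / 26977283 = -973744961.40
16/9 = 1.78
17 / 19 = 0.89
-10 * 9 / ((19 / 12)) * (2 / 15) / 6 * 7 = -168 / 19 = -8.84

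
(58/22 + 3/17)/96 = 263/8976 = 0.03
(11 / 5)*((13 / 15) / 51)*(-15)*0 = 0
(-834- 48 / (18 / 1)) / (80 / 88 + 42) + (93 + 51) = 88147 / 708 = 124.50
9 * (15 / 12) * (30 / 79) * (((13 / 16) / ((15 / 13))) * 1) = 7605 / 2528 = 3.01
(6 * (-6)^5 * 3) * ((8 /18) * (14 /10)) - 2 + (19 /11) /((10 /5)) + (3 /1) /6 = -4790051 /55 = -87091.84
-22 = -22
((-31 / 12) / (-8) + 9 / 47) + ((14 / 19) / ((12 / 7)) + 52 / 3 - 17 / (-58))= 46168759 / 2486112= 18.57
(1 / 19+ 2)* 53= 2067 / 19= 108.79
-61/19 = -3.21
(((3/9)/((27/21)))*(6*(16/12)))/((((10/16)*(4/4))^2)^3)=14680064/421875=34.80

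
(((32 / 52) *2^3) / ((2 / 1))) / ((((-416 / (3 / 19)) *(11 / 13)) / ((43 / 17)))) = -129 / 46189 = -0.00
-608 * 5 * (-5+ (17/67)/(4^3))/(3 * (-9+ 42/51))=-11532715/18626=-619.17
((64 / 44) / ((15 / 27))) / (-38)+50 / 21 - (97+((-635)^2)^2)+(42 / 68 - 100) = -121313575763132923 / 746130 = -162590400819.07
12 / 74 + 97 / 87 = 4111 / 3219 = 1.28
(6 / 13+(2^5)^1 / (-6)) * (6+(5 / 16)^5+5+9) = -1992591275 / 20447232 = -97.45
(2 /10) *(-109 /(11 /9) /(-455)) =981 /25025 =0.04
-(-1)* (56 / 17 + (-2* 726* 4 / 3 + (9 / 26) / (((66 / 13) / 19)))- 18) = -1458159 / 748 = -1949.41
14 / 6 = 7 / 3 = 2.33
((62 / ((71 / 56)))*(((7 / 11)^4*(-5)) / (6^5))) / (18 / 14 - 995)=18235595 / 3514187518776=0.00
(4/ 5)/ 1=4/ 5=0.80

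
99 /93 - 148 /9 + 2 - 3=-4570 /279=-16.38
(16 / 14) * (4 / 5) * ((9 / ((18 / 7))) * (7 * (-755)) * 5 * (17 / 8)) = -179690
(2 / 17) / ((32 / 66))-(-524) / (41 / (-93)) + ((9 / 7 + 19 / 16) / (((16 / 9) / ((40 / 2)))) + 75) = -338959839 / 312256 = -1085.52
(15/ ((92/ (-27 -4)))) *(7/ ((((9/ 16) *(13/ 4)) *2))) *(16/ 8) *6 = -34720/ 299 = -116.12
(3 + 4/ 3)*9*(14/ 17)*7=3822/ 17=224.82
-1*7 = -7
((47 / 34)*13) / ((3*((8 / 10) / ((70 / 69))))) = 106925 / 14076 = 7.60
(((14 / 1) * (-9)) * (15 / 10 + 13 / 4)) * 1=-1197 / 2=-598.50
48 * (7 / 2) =168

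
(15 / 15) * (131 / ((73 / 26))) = 3406 / 73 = 46.66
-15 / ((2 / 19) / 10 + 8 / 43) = -61275 / 803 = -76.31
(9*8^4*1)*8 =294912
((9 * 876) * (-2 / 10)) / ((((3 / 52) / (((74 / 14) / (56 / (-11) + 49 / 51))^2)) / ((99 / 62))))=-71479.78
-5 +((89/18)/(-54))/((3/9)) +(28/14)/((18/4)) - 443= -447.83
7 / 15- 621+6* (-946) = -94448 / 15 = -6296.53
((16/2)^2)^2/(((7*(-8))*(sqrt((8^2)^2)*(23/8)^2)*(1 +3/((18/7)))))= -3072/48139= -0.06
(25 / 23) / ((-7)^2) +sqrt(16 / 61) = 0.53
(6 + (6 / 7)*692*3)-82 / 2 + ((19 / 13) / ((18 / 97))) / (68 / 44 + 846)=1744.44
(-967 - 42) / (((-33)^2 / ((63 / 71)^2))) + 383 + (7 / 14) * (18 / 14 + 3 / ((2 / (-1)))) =6526932749 / 17078908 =382.16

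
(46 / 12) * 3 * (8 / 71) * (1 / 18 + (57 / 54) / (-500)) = 11063 / 159750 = 0.07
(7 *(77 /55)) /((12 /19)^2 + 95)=17689 /172195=0.10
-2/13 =-0.15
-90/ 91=-0.99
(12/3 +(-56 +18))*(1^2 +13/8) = -357/4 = -89.25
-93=-93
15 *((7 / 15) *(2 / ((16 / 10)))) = 35 / 4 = 8.75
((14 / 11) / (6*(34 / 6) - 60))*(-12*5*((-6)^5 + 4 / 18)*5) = -4453400 / 39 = -114189.74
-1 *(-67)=67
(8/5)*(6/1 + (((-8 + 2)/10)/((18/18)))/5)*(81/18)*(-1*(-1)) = 5292/125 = 42.34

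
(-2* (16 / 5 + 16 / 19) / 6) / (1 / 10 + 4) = -256 / 779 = -0.33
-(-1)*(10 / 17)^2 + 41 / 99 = 21749 / 28611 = 0.76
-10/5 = -2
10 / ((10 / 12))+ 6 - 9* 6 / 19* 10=-198 / 19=-10.42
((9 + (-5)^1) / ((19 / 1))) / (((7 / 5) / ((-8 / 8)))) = -20 / 133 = -0.15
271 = 271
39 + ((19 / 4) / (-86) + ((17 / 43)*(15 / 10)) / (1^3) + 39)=27017 / 344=78.54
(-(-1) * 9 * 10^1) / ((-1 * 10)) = -9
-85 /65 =-17 /13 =-1.31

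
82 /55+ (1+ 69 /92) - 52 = -10727 /220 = -48.76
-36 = -36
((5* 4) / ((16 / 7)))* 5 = 175 / 4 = 43.75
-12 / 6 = -2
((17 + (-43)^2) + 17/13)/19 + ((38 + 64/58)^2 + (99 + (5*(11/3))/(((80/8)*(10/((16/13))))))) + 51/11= 59337522691/34274955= 1731.22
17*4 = 68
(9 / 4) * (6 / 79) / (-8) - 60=-75867 / 1264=-60.02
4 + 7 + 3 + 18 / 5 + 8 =128 / 5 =25.60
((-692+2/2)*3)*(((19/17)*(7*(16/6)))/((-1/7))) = 5146568/17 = 302739.29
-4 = -4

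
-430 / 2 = -215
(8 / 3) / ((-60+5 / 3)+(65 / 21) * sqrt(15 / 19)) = -13034 / 284485 - 182 * sqrt(285) / 1422425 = -0.05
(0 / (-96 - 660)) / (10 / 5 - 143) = 0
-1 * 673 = -673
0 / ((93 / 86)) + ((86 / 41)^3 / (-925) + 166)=10582183494 / 63751925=165.99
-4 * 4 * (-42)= 672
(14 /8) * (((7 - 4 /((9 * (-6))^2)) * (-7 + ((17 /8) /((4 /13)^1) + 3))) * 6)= 553567 /2592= 213.57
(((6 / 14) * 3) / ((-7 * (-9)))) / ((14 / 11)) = 11 / 686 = 0.02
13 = 13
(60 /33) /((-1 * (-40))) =1 /22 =0.05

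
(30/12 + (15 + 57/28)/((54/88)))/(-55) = -1271/2310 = -0.55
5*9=45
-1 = -1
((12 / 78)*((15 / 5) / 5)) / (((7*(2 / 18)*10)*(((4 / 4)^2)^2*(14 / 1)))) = 27 / 31850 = 0.00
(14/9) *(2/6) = 14/27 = 0.52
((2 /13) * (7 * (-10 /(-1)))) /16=35 /52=0.67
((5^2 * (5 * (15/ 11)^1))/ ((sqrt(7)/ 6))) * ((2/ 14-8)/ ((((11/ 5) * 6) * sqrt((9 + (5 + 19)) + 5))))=-46875 * sqrt(266)/ 20482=-37.33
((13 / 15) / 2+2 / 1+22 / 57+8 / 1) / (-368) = -6167 / 209760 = -0.03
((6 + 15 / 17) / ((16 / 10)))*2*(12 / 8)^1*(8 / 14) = 1755 / 238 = 7.37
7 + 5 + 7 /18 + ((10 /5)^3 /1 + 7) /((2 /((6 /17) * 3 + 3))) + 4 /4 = 6706 /153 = 43.83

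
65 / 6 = 10.83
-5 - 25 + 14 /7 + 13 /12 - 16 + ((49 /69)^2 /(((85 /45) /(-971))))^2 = 65181838740457 /970488588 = 67163.94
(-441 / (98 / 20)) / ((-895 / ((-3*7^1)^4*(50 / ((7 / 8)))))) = 200037600 / 179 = 1117528.49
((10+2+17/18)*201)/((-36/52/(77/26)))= -1202047/108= -11130.06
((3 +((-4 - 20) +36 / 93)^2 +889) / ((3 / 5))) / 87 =6965180 / 250821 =27.77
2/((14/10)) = 10/7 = 1.43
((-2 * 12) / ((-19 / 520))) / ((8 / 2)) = 3120 / 19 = 164.21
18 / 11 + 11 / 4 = 193 / 44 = 4.39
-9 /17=-0.53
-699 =-699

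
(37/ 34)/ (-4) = -37/ 136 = -0.27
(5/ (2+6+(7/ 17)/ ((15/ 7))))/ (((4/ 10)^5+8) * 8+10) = 234375/ 28448002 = 0.01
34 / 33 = 1.03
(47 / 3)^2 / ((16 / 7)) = 15463 / 144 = 107.38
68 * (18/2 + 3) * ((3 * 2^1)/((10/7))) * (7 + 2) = 30844.80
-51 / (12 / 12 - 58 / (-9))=-6.85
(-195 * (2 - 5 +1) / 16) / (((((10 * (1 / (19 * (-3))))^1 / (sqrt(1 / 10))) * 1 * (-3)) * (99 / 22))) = 247 * sqrt(10) / 240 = 3.25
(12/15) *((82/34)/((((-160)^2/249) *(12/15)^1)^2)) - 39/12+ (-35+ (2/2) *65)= 238422510041/8912896000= 26.75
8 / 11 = 0.73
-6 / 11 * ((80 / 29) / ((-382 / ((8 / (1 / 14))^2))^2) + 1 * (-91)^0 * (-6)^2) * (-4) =6568.71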